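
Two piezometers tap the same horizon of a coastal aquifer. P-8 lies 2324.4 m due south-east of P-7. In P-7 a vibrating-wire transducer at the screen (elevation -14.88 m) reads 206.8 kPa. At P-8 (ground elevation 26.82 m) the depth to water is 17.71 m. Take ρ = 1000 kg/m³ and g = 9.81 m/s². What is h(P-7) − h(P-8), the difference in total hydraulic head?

Pressure head at P-7: ψ = P/(ρg) = 206.8×1000 / (1000 × 9.81) = 21.08 m.
Total head at P-7: h = z + ψ = -14.88 + 21.08 = 6.20 m.
Total head at P-8: h = 26.82 − 17.71 = 9.11 m.
Head difference: h(P-7) − h(P-8) = 6.20 − 9.11 = -2.91 m.

Δh ≈ -2.91 m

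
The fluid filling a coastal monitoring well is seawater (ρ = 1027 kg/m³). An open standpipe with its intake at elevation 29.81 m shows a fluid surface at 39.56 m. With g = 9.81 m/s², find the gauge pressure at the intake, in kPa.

P ≈ 98.2 kPa

Pressure head ψ = h − z = 39.56 − 29.81 = 9.75 m.
P = ρgψ = 1027 × 9.81 × 9.75 = 98230 Pa ≈ 98.2 kPa.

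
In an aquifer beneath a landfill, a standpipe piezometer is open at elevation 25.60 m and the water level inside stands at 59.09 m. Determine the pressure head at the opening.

Total head h = 59.09 m (the water-surface elevation in the piezometer).
Pressure head ψ = h − z = 59.09 − 25.60 = 33.49 m.

ψ ≈ 33.49 m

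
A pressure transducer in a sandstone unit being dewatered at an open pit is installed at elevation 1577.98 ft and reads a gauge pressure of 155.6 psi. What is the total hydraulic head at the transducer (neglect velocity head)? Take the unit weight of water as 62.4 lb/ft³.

h ≈ 1937.06 ft

ψ = 144·P/γ = 144 × 155.6 / 62.4 = 359.08 ft.
h = z + ψ = 1577.98 + 359.08 = 1937.06 ft.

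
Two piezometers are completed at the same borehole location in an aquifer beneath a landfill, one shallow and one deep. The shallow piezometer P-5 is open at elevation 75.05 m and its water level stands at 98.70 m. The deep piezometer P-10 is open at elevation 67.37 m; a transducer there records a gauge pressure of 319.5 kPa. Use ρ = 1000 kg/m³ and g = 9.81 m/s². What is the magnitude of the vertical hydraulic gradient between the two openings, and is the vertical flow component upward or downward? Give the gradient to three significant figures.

|i_v| ≈ 0.161; vertical flow is upward

Total head at P-5: h = 98.70 m (water level in the standpipe).
Pressure head at P-10: ψ = P/(ρg) = 319.5×1000 / (1000 × 9.81) = 32.57 m.
Total head at P-10: h = z + ψ = 67.37 + 32.57 = 99.94 m.
Δh = h(P-5) − h(P-10) = 98.70 − 99.94 = -1.24 m.
Vertical separation Δz = 75.05 − 67.37 = 7.68 m.
|i_v| = |Δh| / Δz = 1.24 / 7.68 = 0.161.
Head is higher in the deep piezometer, so vertical flow is upward (discharge condition).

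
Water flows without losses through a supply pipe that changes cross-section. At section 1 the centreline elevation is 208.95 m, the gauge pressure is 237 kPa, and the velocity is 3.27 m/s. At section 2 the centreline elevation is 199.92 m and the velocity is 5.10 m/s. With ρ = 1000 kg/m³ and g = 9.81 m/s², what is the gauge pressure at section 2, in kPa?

P₂ ≈ 318 kPa

Pressure head at 1: ψ₁ = P₁/(ρg) = 237×1000 / (1000 × 9.81) = 24.16 m.
Velocity heads: v₁²/2g = 3.27²/19.62 = 0.545 m; v₂²/2g = 5.10²/19.62 = 1.326 m.
Total head H = z₁ + ψ₁ + v₁²/2g = 208.95 + 24.16 + 0.545 = 233.65 m.
ψ₂ = H − z₂ − v₂²/2g = 233.65 − 199.92 − 1.326 = 32.40 m.
P₂ = ρgψ₂ = 1000 × 9.81 × 32.40 ≈ 318 kPa.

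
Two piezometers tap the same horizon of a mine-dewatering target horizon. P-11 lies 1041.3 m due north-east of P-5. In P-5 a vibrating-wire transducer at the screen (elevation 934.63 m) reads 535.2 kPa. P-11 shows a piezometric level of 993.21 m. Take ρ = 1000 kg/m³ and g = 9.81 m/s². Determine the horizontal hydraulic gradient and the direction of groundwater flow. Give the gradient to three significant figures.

Pressure head at P-5: ψ = P/(ρg) = 535.2×1000 / (1000 × 9.81) = 54.56 m.
Total head at P-5: h = z + ψ = 934.63 + 54.56 = 989.19 m.
Total head at P-11: h = 993.21 m (water level in the piezometer is the total head).
Head difference: h(P-5) − h(P-11) = 989.19 − 993.21 = -4.02 m.
Hydraulic gradient: i = |Δh| / L = 4.02 / 1041.3 = 0.00386.
Flow is from higher to lower head: from P-11 toward P-5, i.e. toward the south-west.

i ≈ 0.00386; groundwater flows toward the south-west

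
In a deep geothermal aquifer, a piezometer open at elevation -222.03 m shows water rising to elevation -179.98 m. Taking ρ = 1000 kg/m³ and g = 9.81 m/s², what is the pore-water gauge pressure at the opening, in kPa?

Pressure head ψ = h − z = -179.98 − (-222.03) = 42.05 m.
P = ρgψ = 1000 × 9.81 × 42.05 = 412510 Pa ≈ 413 kPa.

P ≈ 413 kPa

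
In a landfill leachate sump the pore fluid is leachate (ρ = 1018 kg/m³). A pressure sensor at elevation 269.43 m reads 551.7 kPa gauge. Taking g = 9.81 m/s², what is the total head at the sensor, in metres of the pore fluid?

ψ = P/(ρg) = 551.7×1000 / (1018 × 9.81) = 55.24 m.
h = z + ψ = 269.43 + 55.24 = 324.67 m.

h ≈ 324.67 m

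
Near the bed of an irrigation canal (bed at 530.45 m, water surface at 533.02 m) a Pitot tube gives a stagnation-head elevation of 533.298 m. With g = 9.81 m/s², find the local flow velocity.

v ≈ 2.34 m/s

Near the bed, under hydrostatic conditions, the piezometric head (z + ψ) equals the free-surface elevation, 533.02 m.
Velocity head = total − piezometric = 533.298 − 533.02 = 0.278 m.
v = √(2g·h_v) = √(2 × 9.81 × 0.278) = 2.34 m/s.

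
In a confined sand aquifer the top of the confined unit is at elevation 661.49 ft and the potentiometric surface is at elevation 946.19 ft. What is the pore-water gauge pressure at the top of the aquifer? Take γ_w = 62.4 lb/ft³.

Pressure head at the aquifer top: ψ = h − z = 946.19 − 661.49 = 284.70 ft.
P = γψ/144 = 62.4 × 284.70 / 144 = 123 psi.

P ≈ 123 psi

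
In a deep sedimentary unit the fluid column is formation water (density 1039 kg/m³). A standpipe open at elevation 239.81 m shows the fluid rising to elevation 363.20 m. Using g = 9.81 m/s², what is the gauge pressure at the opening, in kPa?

Pressure head ψ = h − z = 363.20 − 239.81 = 123.39 m.
P = ρgψ = 1039 × 9.81 × 123.39 = 1257664 Pa ≈ 1260 kPa.

P ≈ 1260 kPa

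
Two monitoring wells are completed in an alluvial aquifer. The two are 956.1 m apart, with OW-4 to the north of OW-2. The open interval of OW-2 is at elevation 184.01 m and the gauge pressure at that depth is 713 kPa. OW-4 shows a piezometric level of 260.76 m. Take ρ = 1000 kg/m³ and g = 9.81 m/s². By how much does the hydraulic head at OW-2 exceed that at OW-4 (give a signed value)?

Δh ≈ -4.07 m

Pressure head at OW-2: ψ = P/(ρg) = 713×1000 / (1000 × 9.81) = 72.68 m.
Total head at OW-2: h = z + ψ = 184.01 + 72.68 = 256.69 m.
Total head at OW-4: h = 260.76 m (water level in the piezometer is the total head).
Head difference: h(OW-2) − h(OW-4) = 256.69 − 260.76 = -4.07 m.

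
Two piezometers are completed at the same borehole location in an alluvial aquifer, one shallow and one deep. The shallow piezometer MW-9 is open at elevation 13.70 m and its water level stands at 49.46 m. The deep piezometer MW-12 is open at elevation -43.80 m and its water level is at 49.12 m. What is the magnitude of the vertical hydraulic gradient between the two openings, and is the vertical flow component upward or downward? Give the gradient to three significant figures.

Total head at MW-9: h = 49.46 m (water level in the standpipe).
Total head at MW-12: h = 49.12 m.
Δh = h(MW-9) − h(MW-12) = 49.46 − 49.12 = 0.34 m.
Vertical separation Δz = 13.70 − (-43.80) = 57.50 m.
|i_v| = |Δh| / Δz = 0.34 / 57.50 = 0.00591.
Head is higher in the shallow piezometer, so vertical flow is downward (recharge condition).

|i_v| ≈ 0.00591; vertical flow is downward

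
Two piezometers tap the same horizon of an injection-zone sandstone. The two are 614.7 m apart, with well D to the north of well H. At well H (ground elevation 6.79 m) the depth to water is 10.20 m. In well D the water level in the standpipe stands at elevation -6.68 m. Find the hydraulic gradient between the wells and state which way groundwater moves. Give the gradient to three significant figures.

i ≈ 0.00532; groundwater flows toward the north

Total head at well H: h = 6.79 − 10.20 = -3.41 m.
Total head at well D: h = -6.68 m (water level in the piezometer is the total head).
Head difference: h(well H) − h(well D) = -3.41 − (-6.68) = 3.27 m.
Hydraulic gradient: i = |Δh| / L = 3.27 / 614.7 = 0.00532.
Flow is from higher to lower head: from well H toward well D, i.e. toward the north.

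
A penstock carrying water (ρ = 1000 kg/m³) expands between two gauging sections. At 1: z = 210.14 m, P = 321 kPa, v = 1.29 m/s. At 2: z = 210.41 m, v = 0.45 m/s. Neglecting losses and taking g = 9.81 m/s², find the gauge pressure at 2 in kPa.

Pressure head at 1: ψ₁ = P₁/(ρg) = 321×1000 / (1000 × 9.81) = 32.72 m.
Velocity heads: v₁²/2g = 1.29²/19.62 = 0.085 m; v₂²/2g = 0.45²/19.62 = 0.010 m.
Total head H = z₁ + ψ₁ + v₁²/2g = 210.14 + 32.72 + 0.085 = 242.94 m.
ψ₂ = H − z₂ − v₂²/2g = 242.94 − 210.41 − 0.010 = 32.52 m.
P₂ = ρgψ₂ = 1000 × 9.81 × 32.52 ≈ 319 kPa.

P₂ ≈ 319 kPa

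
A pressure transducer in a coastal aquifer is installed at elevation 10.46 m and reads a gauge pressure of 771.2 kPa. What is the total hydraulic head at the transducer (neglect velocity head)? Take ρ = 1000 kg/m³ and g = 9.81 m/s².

ψ = P/(ρg) = 771.2×1000 / (1000 × 9.81) = 78.61 m.
h = z + ψ = 10.46 + 78.61 = 89.07 m.

h ≈ 89.07 m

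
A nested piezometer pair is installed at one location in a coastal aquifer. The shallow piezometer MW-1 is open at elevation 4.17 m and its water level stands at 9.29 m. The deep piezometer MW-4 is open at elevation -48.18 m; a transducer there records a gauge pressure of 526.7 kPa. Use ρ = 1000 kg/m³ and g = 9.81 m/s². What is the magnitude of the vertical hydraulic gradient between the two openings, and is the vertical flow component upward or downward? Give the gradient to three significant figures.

|i_v| ≈ 0.0722; vertical flow is downward

Total head at MW-1: h = 9.29 m (water level in the standpipe).
Pressure head at MW-4: ψ = P/(ρg) = 526.7×1000 / (1000 × 9.81) = 53.69 m.
Total head at MW-4: h = z + ψ = -48.18 + 53.69 = 5.51 m.
Δh = h(MW-1) − h(MW-4) = 9.29 − 5.51 = 3.78 m.
Vertical separation Δz = 4.17 − (-48.18) = 52.35 m.
|i_v| = |Δh| / Δz = 3.78 / 52.35 = 0.0722.
Head is higher in the shallow piezometer, so vertical flow is downward (recharge condition).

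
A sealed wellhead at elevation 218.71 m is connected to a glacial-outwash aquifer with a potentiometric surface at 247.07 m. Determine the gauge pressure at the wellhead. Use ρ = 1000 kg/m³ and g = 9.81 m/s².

P ≈ 278 kPa

Head above the cap: Δh = 247.07 − 218.71 = 28.36 m.
P = ρgΔh = 1000 × 9.81 × 28.36 = 278212 Pa ≈ 278 kPa.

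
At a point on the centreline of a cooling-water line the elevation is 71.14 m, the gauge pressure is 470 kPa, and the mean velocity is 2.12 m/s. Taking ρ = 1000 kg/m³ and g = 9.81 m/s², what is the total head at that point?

Pressure head ψ = P/(ρg) = 470×1000 / (1000 × 9.81) = 47.91 m.
Velocity head = v²/(2g) = 2.12² / (2 × 9.81) = 0.229 m.
h = z + ψ + v²/(2g) = 71.14 + 47.91 + 0.229 = 119.28 m.

h ≈ 119.28 m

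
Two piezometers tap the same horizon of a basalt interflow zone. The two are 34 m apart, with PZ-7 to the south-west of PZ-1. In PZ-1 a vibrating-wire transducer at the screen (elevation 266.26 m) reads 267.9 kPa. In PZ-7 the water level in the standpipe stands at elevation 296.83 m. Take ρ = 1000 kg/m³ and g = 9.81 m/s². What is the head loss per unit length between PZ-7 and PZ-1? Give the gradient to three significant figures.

Pressure head at PZ-1: ψ = P/(ρg) = 267.9×1000 / (1000 × 9.81) = 27.31 m.
Total head at PZ-1: h = z + ψ = 266.26 + 27.31 = 293.57 m.
Total head at PZ-7: h = 296.83 m (water level in the piezometer is the total head).
Head difference: h(PZ-1) − h(PZ-7) = 293.57 − 296.83 = -3.26 m.
Hydraulic gradient: i = |Δh| / L = 3.26 / 34 = 0.0959.

i ≈ 0.0959 m/m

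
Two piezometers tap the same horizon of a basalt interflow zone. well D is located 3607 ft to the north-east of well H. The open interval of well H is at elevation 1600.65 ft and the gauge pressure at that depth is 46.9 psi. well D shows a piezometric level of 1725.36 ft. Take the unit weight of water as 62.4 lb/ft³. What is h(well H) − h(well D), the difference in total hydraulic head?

Δh ≈ -16.48 ft

Pressure head at well H: ψ = 144·P/γ = 144 × 46.9 / 62.4 = 108.23 ft.
Total head at well H: h = z + ψ = 1600.65 + 108.23 = 1708.88 ft.
Total head at well D: h = 1725.36 ft (water level in the piezometer is the total head).
Head difference: h(well H) − h(well D) = 1708.88 − 1725.36 = -16.48 ft.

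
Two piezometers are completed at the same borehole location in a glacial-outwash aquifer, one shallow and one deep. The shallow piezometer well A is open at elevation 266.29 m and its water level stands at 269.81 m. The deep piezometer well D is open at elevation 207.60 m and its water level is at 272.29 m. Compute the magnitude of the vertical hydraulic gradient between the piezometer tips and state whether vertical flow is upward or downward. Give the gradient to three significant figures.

Total head at well A: h = 269.81 m (water level in the standpipe).
Total head at well D: h = 272.29 m.
Δh = h(well A) − h(well D) = 269.81 − 272.29 = -2.48 m.
Vertical separation Δz = 266.29 − 207.60 = 58.69 m.
|i_v| = |Δh| / Δz = 2.48 / 58.69 = 0.0423.
Head is higher in the deep piezometer, so vertical flow is upward (discharge condition).

|i_v| ≈ 0.0423; vertical flow is upward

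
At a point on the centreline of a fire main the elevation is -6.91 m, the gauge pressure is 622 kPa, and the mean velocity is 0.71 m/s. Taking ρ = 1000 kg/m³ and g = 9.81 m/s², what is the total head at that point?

Pressure head ψ = P/(ρg) = 622×1000 / (1000 × 9.81) = 63.40 m.
Velocity head = v²/(2g) = 0.71² / (2 × 9.81) = 0.026 m.
h = z + ψ + v²/(2g) = -6.91 + 63.40 + 0.026 = 56.52 m.

h ≈ 56.52 m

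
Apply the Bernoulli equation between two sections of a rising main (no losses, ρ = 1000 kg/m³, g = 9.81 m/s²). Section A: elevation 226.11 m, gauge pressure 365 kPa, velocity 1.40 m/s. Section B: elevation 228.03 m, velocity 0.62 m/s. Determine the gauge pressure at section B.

P₂ ≈ 347 kPa

Pressure head at A: ψ₁ = P₁/(ρg) = 365×1000 / (1000 × 9.81) = 37.21 m.
Velocity heads: v₁²/2g = 1.40²/19.62 = 0.100 m; v₂²/2g = 0.62²/19.62 = 0.020 m.
Total head H = z₁ + ψ₁ + v₁²/2g = 226.11 + 37.21 + 0.100 = 263.42 m.
ψ₂ = H − z₂ − v₂²/2g = 263.42 − 228.03 − 0.020 = 35.37 m.
P₂ = ρgψ₂ = 1000 × 9.81 × 35.37 ≈ 347 kPa.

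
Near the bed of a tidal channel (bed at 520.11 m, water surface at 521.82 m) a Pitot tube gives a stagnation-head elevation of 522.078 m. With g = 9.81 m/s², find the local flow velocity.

Near the bed, under hydrostatic conditions, the piezometric head (z + ψ) equals the free-surface elevation, 521.82 m.
Velocity head = total − piezometric = 522.078 − 521.82 = 0.258 m.
v = √(2g·h_v) = √(2 × 9.81 × 0.258) = 2.25 m/s.

v ≈ 2.25 m/s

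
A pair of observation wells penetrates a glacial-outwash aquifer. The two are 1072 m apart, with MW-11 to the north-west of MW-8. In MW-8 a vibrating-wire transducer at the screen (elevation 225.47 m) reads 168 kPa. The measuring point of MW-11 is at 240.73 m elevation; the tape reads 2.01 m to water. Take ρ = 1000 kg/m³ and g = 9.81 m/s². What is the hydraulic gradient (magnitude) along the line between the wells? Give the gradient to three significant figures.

Pressure head at MW-8: ψ = P/(ρg) = 168×1000 / (1000 × 9.81) = 17.13 m.
Total head at MW-8: h = z + ψ = 225.47 + 17.13 = 242.60 m.
Total head at MW-11: h = 240.73 − 2.01 = 238.72 m.
Head difference: h(MW-8) − h(MW-11) = 242.60 − 238.72 = 3.88 m.
Hydraulic gradient: i = |Δh| / L = 3.88 / 1072 = 0.00362.

i ≈ 0.00362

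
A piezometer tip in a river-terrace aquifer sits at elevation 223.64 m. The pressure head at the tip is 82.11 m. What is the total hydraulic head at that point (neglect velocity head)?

h = z + ψ = 223.64 + 82.11 = 305.75 m.

h ≈ 305.75 m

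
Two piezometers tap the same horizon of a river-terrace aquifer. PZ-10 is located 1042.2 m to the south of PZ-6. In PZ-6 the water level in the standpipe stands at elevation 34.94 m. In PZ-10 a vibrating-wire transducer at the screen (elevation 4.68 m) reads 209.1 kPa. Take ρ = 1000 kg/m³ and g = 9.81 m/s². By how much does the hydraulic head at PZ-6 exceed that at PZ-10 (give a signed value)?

Δh ≈ 8.95 m

Total head at PZ-6: h = 34.94 m (water level in the piezometer is the total head).
Pressure head at PZ-10: ψ = P/(ρg) = 209.1×1000 / (1000 × 9.81) = 21.31 m.
Total head at PZ-10: h = z + ψ = 4.68 + 21.31 = 25.99 m.
Head difference: h(PZ-6) − h(PZ-10) = 34.94 − 25.99 = 8.95 m.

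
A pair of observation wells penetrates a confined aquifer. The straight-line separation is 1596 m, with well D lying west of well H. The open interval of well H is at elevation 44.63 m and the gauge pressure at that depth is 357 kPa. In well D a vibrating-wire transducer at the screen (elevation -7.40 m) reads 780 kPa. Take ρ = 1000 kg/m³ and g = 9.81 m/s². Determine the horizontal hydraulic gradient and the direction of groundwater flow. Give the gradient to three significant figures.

Pressure head at well H: ψ = P/(ρg) = 357×1000 / (1000 × 9.81) = 36.39 m.
Total head at well H: h = z + ψ = 44.63 + 36.39 = 81.02 m.
Pressure head at well D: ψ = P/(ρg) = 780×1000 / (1000 × 9.81) = 79.51 m.
Total head at well D: h = z + ψ = -7.40 + 79.51 = 72.11 m.
Head difference: h(well H) − h(well D) = 81.02 − 72.11 = 8.91 m.
Hydraulic gradient: i = |Δh| / L = 8.91 / 1596 = 0.00558.
Flow is from higher to lower head: from well H toward well D, i.e. toward the west.

i ≈ 0.00558; groundwater flows toward the west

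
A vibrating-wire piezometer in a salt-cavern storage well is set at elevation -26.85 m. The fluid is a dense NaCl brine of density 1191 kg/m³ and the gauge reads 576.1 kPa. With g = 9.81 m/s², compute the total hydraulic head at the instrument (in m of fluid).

h ≈ 22.46 m

ψ = P/(ρg) = 576.1×1000 / (1191 × 9.81) = 49.31 m.
h = z + ψ = -26.85 + 49.31 = 22.46 m.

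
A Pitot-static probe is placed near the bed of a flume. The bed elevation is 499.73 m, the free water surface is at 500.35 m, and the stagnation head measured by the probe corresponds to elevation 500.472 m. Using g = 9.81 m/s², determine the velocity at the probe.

v ≈ 1.55 m/s

Near the bed, under hydrostatic conditions, the piezometric head (z + ψ) equals the free-surface elevation, 500.35 m.
Velocity head = total − piezometric = 500.472 − 500.35 = 0.122 m.
v = √(2g·h_v) = √(2 × 9.81 × 0.122) = 1.55 m/s.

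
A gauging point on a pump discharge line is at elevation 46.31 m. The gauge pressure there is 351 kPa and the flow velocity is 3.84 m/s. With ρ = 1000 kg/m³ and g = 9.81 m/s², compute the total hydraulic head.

h ≈ 82.84 m

Pressure head ψ = P/(ρg) = 351×1000 / (1000 × 9.81) = 35.78 m.
Velocity head = v²/(2g) = 3.84² / (2 × 9.81) = 0.752 m.
h = z + ψ + v²/(2g) = 46.31 + 35.78 + 0.752 = 82.84 m.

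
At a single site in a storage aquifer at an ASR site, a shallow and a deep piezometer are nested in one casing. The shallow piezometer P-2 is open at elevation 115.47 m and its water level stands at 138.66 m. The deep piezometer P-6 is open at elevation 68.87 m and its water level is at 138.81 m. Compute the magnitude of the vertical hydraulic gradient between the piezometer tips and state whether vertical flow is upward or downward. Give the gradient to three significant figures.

Total head at P-2: h = 138.66 m (water level in the standpipe).
Total head at P-6: h = 138.81 m.
Δh = h(P-2) − h(P-6) = 138.66 − 138.81 = -0.15 m.
Vertical separation Δz = 115.47 − 68.87 = 46.60 m.
|i_v| = |Δh| / Δz = 0.15 / 46.60 = 0.00322.
Head is higher in the deep piezometer, so vertical flow is upward (discharge condition).

|i_v| ≈ 0.00322; vertical flow is upward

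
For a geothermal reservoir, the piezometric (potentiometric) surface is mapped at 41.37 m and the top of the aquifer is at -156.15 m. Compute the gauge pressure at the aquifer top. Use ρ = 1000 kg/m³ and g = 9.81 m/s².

P ≈ 1940 kPa

Pressure head at the aquifer top: ψ = h − z = 41.37 − (-156.15) = 197.52 m.
P = ρgψ = 1000 × 9.81 × 197.52 = 1937671 Pa ≈ 1940 kPa.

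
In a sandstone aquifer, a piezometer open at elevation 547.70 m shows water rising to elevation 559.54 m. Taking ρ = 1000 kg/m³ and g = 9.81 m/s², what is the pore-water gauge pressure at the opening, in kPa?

Pressure head ψ = h − z = 559.54 − 547.70 = 11.84 m.
P = ρgψ = 1000 × 9.81 × 11.84 = 116150 Pa ≈ 116 kPa.

P ≈ 116 kPa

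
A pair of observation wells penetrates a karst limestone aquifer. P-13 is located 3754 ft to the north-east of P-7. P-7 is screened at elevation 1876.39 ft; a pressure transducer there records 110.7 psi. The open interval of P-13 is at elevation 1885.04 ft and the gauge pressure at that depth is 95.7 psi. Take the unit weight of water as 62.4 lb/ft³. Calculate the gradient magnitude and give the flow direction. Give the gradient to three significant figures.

i ≈ 0.00692; groundwater flows toward the north-east

Pressure head at P-7: ψ = 144·P/γ = 144 × 110.7 / 62.4 = 255.46 ft.
Total head at P-7: h = z + ψ = 1876.39 + 255.46 = 2131.85 ft.
Pressure head at P-13: ψ = 144·P/γ = 144 × 95.7 / 62.4 = 220.85 ft.
Total head at P-13: h = z + ψ = 1885.04 + 220.85 = 2105.89 ft.
Head difference: h(P-7) − h(P-13) = 2131.85 − 2105.89 = 25.96 ft.
Hydraulic gradient: i = |Δh| / L = 25.96 / 3754 = 0.00692.
Flow is from higher to lower head: from P-7 toward P-13, i.e. toward the north-east.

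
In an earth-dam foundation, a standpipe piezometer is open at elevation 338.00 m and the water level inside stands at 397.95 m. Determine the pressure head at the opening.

ψ ≈ 59.95 m

Total head h = 397.95 m (the water-surface elevation in the piezometer).
Pressure head ψ = h − z = 397.95 − 338.00 = 59.95 m.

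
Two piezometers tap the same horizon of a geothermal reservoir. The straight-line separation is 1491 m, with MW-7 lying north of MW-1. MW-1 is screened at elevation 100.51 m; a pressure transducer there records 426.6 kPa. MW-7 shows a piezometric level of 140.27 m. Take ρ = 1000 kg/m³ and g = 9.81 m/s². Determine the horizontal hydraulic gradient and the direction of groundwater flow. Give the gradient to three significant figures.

Pressure head at MW-1: ψ = P/(ρg) = 426.6×1000 / (1000 × 9.81) = 43.49 m.
Total head at MW-1: h = z + ψ = 100.51 + 43.49 = 144.00 m.
Total head at MW-7: h = 140.27 m (water level in the piezometer is the total head).
Head difference: h(MW-1) − h(MW-7) = 144.00 − 140.27 = 3.73 m.
Hydraulic gradient: i = |Δh| / L = 3.73 / 1491 = 0.00250.
Flow is from higher to lower head: from MW-1 toward MW-7, i.e. toward the north.

i ≈ 0.00250; groundwater flows toward the north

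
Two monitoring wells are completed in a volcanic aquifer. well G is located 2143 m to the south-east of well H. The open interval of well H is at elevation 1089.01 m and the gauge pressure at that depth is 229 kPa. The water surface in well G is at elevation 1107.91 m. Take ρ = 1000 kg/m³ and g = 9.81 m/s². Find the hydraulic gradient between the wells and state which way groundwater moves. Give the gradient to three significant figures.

i ≈ 0.00207; groundwater flows toward the south-east

Pressure head at well H: ψ = P/(ρg) = 229×1000 / (1000 × 9.81) = 23.34 m.
Total head at well H: h = z + ψ = 1089.01 + 23.34 = 1112.35 m.
Total head at well G: h = 1107.91 m (water level in the piezometer is the total head).
Head difference: h(well H) − h(well G) = 1112.35 − 1107.91 = 4.44 m.
Hydraulic gradient: i = |Δh| / L = 4.44 / 2143 = 0.00207.
Flow is from higher to lower head: from well H toward well G, i.e. toward the south-east.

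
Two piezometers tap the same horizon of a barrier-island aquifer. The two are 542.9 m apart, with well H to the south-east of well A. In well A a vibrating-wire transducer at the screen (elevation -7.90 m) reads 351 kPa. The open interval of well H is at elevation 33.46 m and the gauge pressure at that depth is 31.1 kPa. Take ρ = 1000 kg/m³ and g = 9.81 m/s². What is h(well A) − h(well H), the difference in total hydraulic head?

Pressure head at well A: ψ = P/(ρg) = 351×1000 / (1000 × 9.81) = 35.78 m.
Total head at well A: h = z + ψ = -7.90 + 35.78 = 27.88 m.
Pressure head at well H: ψ = P/(ρg) = 31.1×1000 / (1000 × 9.81) = 3.17 m.
Total head at well H: h = z + ψ = 33.46 + 3.17 = 36.63 m.
Head difference: h(well A) − h(well H) = 27.88 − 36.63 = -8.75 m.

Δh ≈ -8.75 m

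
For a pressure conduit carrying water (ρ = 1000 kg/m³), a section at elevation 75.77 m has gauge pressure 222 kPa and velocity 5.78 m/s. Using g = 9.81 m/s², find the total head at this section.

h ≈ 100.10 m

Pressure head ψ = P/(ρg) = 222×1000 / (1000 × 9.81) = 22.63 m.
Velocity head = v²/(2g) = 5.78² / (2 × 9.81) = 1.703 m.
h = z + ψ + v²/(2g) = 75.77 + 22.63 + 1.703 = 100.10 m.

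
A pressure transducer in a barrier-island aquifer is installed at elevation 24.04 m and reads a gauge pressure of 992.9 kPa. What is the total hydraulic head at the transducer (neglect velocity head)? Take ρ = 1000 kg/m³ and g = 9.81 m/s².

ψ = P/(ρg) = 992.9×1000 / (1000 × 9.81) = 101.21 m.
h = z + ψ = 24.04 + 101.21 = 125.25 m.

h ≈ 125.25 m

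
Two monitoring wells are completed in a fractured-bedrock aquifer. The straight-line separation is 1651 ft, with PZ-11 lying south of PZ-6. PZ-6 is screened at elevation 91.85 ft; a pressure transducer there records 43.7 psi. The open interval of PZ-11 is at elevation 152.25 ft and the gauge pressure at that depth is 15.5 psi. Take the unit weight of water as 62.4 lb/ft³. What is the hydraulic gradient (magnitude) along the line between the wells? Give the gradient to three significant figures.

Pressure head at PZ-6: ψ = 144·P/γ = 144 × 43.7 / 62.4 = 100.85 ft.
Total head at PZ-6: h = z + ψ = 91.85 + 100.85 = 192.70 ft.
Pressure head at PZ-11: ψ = 144·P/γ = 144 × 15.5 / 62.4 = 35.77 ft.
Total head at PZ-11: h = z + ψ = 152.25 + 35.77 = 188.02 ft.
Head difference: h(PZ-6) − h(PZ-11) = 192.70 − 188.02 = 4.68 ft.
Hydraulic gradient: i = |Δh| / L = 4.68 / 1651 = 0.00283.

i ≈ 0.00283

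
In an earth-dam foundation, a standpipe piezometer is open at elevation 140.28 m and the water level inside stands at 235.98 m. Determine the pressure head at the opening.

Total head h = 235.98 m (the water-surface elevation in the piezometer).
Pressure head ψ = h − z = 235.98 − 140.28 = 95.70 m.

ψ ≈ 95.70 m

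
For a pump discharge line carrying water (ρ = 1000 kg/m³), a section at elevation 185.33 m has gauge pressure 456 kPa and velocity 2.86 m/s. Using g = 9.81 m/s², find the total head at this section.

h ≈ 232.23 m

Pressure head ψ = P/(ρg) = 456×1000 / (1000 × 9.81) = 46.48 m.
Velocity head = v²/(2g) = 2.86² / (2 × 9.81) = 0.417 m.
h = z + ψ + v²/(2g) = 185.33 + 46.48 + 0.417 = 232.23 m.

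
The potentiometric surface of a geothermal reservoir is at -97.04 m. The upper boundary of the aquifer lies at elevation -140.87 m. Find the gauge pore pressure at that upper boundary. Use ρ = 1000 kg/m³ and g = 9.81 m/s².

P ≈ 430 kPa

Pressure head at the aquifer top: ψ = h − z = -97.04 − (-140.87) = 43.83 m.
P = ρgψ = 1000 × 9.81 × 43.83 = 429972 Pa ≈ 430 kPa.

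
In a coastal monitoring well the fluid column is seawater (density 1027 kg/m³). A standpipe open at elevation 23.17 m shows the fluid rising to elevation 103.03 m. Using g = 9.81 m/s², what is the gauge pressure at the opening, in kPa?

Pressure head ψ = h − z = 103.03 − 23.17 = 79.86 m.
P = ρgψ = 1027 × 9.81 × 79.86 = 804579 Pa ≈ 805 kPa.

P ≈ 805 kPa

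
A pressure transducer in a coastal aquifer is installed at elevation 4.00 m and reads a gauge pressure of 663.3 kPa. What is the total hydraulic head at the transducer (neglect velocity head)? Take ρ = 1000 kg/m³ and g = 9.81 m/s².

h ≈ 71.61 m

ψ = P/(ρg) = 663.3×1000 / (1000 × 9.81) = 67.61 m.
h = z + ψ = 4.00 + 67.61 = 71.61 m.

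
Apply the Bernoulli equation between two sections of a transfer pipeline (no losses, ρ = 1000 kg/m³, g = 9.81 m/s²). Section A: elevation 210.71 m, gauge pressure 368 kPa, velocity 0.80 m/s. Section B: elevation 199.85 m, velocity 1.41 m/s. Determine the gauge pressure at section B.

P₂ ≈ 474 kPa

Pressure head at A: ψ₁ = P₁/(ρg) = 368×1000 / (1000 × 9.81) = 37.51 m.
Velocity heads: v₁²/2g = 0.80²/19.62 = 0.033 m; v₂²/2g = 1.41²/19.62 = 0.101 m.
Total head H = z₁ + ψ₁ + v₁²/2g = 210.71 + 37.51 + 0.033 = 248.25 m.
ψ₂ = H − z₂ − v₂²/2g = 248.25 − 199.85 − 0.101 = 48.30 m.
P₂ = ρgψ₂ = 1000 × 9.81 × 48.30 ≈ 474 kPa.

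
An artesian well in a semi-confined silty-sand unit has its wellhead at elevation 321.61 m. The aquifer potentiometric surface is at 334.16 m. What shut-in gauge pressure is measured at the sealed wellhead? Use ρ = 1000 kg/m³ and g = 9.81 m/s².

Head above the cap: Δh = 334.16 − 321.61 = 12.55 m.
P = ρgΔh = 1000 × 9.81 × 12.55 = 123116 Pa ≈ 123 kPa.

P ≈ 123 kPa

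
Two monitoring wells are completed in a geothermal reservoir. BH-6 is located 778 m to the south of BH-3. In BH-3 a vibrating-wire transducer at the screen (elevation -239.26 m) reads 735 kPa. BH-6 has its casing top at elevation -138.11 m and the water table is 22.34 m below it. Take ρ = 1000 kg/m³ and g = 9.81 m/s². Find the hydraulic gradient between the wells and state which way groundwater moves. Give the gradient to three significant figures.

Pressure head at BH-3: ψ = P/(ρg) = 735×1000 / (1000 × 9.81) = 74.92 m.
Total head at BH-3: h = z + ψ = -239.26 + 74.92 = -164.34 m.
Total head at BH-6: h = -138.11 − 22.34 = -160.45 m.
Head difference: h(BH-3) − h(BH-6) = -164.34 − (-160.45) = -3.89 m.
Hydraulic gradient: i = |Δh| / L = 3.89 / 778 = 0.00500.
Flow is from higher to lower head: from BH-6 toward BH-3, i.e. toward the north.

i ≈ 0.00500; groundwater flows toward the north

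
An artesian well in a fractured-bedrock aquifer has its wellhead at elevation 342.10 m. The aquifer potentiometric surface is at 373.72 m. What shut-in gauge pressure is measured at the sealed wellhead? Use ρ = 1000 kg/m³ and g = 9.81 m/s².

Head above the cap: Δh = 373.72 − 342.10 = 31.62 m.
P = ρgΔh = 1000 × 9.81 × 31.62 = 310192 Pa ≈ 310 kPa.

P ≈ 310 kPa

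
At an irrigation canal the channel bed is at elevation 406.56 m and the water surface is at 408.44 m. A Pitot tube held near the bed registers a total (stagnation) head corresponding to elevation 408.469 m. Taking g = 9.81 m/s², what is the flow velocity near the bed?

Near the bed, under hydrostatic conditions, the piezometric head (z + ψ) equals the free-surface elevation, 408.44 m.
Velocity head = total − piezometric = 408.469 − 408.44 = 0.029 m.
v = √(2g·h_v) = √(2 × 9.81 × 0.029) = 0.754 m/s.

v ≈ 0.754 m/s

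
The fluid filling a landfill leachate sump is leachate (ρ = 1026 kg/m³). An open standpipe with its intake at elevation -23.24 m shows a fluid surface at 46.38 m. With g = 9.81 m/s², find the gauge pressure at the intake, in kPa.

Pressure head ψ = h − z = 46.38 − (-23.24) = 69.62 m.
P = ρgψ = 1026 × 9.81 × 69.62 = 700729 Pa ≈ 701 kPa.

P ≈ 701 kPa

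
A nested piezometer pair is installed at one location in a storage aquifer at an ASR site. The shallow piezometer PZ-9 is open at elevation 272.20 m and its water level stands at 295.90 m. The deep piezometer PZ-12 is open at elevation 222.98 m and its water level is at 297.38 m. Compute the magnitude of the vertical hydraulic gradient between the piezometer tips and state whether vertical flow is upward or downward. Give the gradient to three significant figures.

Total head at PZ-9: h = 295.90 m (water level in the standpipe).
Total head at PZ-12: h = 297.38 m.
Δh = h(PZ-9) − h(PZ-12) = 295.90 − 297.38 = -1.48 m.
Vertical separation Δz = 272.20 − 222.98 = 49.22 m.
|i_v| = |Δh| / Δz = 1.48 / 49.22 = 0.0301.
Head is higher in the deep piezometer, so vertical flow is upward (discharge condition).

|i_v| ≈ 0.0301; vertical flow is upward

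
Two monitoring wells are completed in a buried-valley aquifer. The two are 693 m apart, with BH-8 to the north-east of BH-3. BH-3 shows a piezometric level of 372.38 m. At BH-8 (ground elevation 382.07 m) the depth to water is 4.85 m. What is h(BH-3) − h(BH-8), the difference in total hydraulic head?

Total head at BH-3: h = 372.38 m (water level in the piezometer is the total head).
Total head at BH-8: h = 382.07 − 4.85 = 377.22 m.
Head difference: h(BH-3) − h(BH-8) = 372.38 − 377.22 = -4.84 m.

Δh ≈ -4.84 m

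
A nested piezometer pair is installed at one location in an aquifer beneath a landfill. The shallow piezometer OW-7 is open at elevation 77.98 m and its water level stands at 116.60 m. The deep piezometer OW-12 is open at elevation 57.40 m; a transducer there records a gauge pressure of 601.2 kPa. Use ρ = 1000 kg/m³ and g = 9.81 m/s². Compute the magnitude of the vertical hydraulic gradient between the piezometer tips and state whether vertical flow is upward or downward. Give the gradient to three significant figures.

|i_v| ≈ 0.101; vertical flow is upward

Total head at OW-7: h = 116.60 m (water level in the standpipe).
Pressure head at OW-12: ψ = P/(ρg) = 601.2×1000 / (1000 × 9.81) = 61.28 m.
Total head at OW-12: h = z + ψ = 57.40 + 61.28 = 118.68 m.
Δh = h(OW-7) − h(OW-12) = 116.60 − 118.68 = -2.08 m.
Vertical separation Δz = 77.98 − 57.40 = 20.58 m.
|i_v| = |Δh| / Δz = 2.08 / 20.58 = 0.101.
Head is higher in the deep piezometer, so vertical flow is upward (discharge condition).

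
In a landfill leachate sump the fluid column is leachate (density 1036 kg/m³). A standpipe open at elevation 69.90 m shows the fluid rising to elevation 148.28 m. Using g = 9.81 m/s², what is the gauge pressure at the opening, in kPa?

P ≈ 797 kPa

Pressure head ψ = h − z = 148.28 − 69.90 = 78.38 m.
P = ρgψ = 1036 × 9.81 × 78.38 = 796588 Pa ≈ 797 kPa.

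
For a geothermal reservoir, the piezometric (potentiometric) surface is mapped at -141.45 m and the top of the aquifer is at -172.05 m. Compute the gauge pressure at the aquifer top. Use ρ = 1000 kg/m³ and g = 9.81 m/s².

Pressure head at the aquifer top: ψ = h − z = -141.45 − (-172.05) = 30.60 m.
P = ρgψ = 1000 × 9.81 × 30.60 = 300186 Pa ≈ 300 kPa.

P ≈ 300 kPa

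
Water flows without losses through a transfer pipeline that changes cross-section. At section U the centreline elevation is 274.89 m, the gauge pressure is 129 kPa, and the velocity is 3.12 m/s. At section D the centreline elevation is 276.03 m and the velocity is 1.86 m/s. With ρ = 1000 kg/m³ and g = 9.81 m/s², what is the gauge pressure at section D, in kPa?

Pressure head at U: ψ₁ = P₁/(ρg) = 129×1000 / (1000 × 9.81) = 13.15 m.
Velocity heads: v₁²/2g = 3.12²/19.62 = 0.496 m; v₂²/2g = 1.86²/19.62 = 0.176 m.
Total head H = z₁ + ψ₁ + v₁²/2g = 274.89 + 13.15 + 0.496 = 288.54 m.
ψ₂ = H − z₂ − v₂²/2g = 288.54 − 276.03 − 0.176 = 12.33 m.
P₂ = ρgψ₂ = 1000 × 9.81 × 12.33 ≈ 121 kPa.

P₂ ≈ 121 kPa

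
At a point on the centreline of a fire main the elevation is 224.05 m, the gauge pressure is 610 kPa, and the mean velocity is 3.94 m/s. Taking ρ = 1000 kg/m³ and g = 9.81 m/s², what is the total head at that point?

Pressure head ψ = P/(ρg) = 610×1000 / (1000 × 9.81) = 62.18 m.
Velocity head = v²/(2g) = 3.94² / (2 × 9.81) = 0.791 m.
h = z + ψ + v²/(2g) = 224.05 + 62.18 + 0.791 = 287.02 m.

h ≈ 287.02 m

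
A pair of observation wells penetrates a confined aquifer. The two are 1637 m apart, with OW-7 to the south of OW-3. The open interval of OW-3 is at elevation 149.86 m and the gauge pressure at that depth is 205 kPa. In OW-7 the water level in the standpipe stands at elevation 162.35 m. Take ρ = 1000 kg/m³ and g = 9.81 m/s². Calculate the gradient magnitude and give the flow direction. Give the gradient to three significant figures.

i ≈ 0.00514; groundwater flows toward the south

Pressure head at OW-3: ψ = P/(ρg) = 205×1000 / (1000 × 9.81) = 20.90 m.
Total head at OW-3: h = z + ψ = 149.86 + 20.90 = 170.76 m.
Total head at OW-7: h = 162.35 m (water level in the piezometer is the total head).
Head difference: h(OW-3) − h(OW-7) = 170.76 − 162.35 = 8.41 m.
Hydraulic gradient: i = |Δh| / L = 8.41 / 1637 = 0.00514.
Flow is from higher to lower head: from OW-3 toward OW-7, i.e. toward the south.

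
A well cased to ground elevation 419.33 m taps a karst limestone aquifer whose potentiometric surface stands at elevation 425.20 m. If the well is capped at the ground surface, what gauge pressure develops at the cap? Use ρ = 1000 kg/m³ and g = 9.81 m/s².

P ≈ 57.6 kPa

Head above the cap: Δh = 425.20 − 419.33 = 5.87 m.
P = ρgΔh = 1000 × 9.81 × 5.87 = 57585 Pa ≈ 57.6 kPa.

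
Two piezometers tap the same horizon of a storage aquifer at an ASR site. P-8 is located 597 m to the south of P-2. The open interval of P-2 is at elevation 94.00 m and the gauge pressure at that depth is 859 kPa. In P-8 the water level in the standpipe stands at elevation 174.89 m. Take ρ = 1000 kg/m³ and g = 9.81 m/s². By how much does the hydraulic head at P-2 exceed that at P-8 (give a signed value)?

Δh ≈ 6.67 m

Pressure head at P-2: ψ = P/(ρg) = 859×1000 / (1000 × 9.81) = 87.56 m.
Total head at P-2: h = z + ψ = 94.00 + 87.56 = 181.56 m.
Total head at P-8: h = 174.89 m (water level in the piezometer is the total head).
Head difference: h(P-2) − h(P-8) = 181.56 − 174.89 = 6.67 m.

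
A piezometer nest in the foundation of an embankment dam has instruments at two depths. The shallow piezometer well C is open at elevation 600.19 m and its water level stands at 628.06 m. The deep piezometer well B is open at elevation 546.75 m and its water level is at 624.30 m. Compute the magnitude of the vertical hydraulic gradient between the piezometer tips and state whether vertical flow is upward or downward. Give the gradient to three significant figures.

|i_v| ≈ 0.0704; vertical flow is downward

Total head at well C: h = 628.06 m (water level in the standpipe).
Total head at well B: h = 624.30 m.
Δh = h(well C) − h(well B) = 628.06 − 624.30 = 3.76 m.
Vertical separation Δz = 600.19 − 546.75 = 53.44 m.
|i_v| = |Δh| / Δz = 3.76 / 53.44 = 0.0704.
Head is higher in the shallow piezometer, so vertical flow is downward (recharge condition).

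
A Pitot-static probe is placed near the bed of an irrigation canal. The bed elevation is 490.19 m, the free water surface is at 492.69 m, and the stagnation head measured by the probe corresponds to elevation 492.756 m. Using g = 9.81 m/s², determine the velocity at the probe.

v ≈ 1.14 m/s

Near the bed, under hydrostatic conditions, the piezometric head (z + ψ) equals the free-surface elevation, 492.69 m.
Velocity head = total − piezometric = 492.756 − 492.69 = 0.066 m.
v = √(2g·h_v) = √(2 × 9.81 × 0.066) = 1.14 m/s.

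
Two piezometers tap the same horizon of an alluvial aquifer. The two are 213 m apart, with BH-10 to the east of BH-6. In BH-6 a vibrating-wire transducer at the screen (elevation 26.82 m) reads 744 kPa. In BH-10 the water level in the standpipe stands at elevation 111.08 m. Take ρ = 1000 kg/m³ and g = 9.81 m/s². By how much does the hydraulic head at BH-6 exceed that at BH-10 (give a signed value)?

Pressure head at BH-6: ψ = P/(ρg) = 744×1000 / (1000 × 9.81) = 75.84 m.
Total head at BH-6: h = z + ψ = 26.82 + 75.84 = 102.66 m.
Total head at BH-10: h = 111.08 m (water level in the piezometer is the total head).
Head difference: h(BH-6) − h(BH-10) = 102.66 − 111.08 = -8.42 m.

Δh ≈ -8.42 m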